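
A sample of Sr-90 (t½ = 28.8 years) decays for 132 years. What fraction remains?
N/N₀ = (1/2)^(t/t½) = 0.04171 = 4.17%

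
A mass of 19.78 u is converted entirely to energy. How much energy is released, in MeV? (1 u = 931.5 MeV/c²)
E = mc² = 18430 MeV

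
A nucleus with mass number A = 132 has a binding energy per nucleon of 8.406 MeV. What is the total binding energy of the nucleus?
B.E. = 8.406 × 132 = 1110 MeV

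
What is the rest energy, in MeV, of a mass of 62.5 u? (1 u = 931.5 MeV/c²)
E = mc² = 58220 MeV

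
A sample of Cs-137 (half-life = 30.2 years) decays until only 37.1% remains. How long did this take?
t = t½ × log₂(N₀/N) = 43.2 years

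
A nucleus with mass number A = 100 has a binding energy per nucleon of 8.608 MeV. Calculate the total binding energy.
B.E. = 8.608 × 100 = 860.8 MeV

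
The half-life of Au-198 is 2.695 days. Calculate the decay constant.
λ = ln(2)/t½ = 0.2572 day⁻¹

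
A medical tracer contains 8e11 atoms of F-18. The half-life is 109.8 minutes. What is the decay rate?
A = λN = 5.05e9 decays/minute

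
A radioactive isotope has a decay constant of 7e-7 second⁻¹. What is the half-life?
t½ = ln(2)/λ = 9.902e5 seconds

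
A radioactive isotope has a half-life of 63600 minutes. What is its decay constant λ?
λ = ln(2)/t½ = 1.09e-5 minute⁻¹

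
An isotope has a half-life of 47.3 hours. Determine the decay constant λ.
λ = ln(2)/t½ = 0.01465 hour⁻¹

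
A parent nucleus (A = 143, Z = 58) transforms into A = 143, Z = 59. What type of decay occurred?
ΔA = 0, ΔZ = +1 ⇒ beta-minus decay (β⁻)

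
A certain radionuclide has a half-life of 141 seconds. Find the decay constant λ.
λ = ln(2)/t½ = 0.004916 second⁻¹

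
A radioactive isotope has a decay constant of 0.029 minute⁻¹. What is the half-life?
t½ = ln(2)/λ = 23.9 minutes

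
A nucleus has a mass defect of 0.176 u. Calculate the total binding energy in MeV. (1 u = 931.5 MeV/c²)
B.E. = Δm × 931.5 = 163.9 MeV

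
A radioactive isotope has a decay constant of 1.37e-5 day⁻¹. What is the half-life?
t½ = ln(2)/λ = 50590 days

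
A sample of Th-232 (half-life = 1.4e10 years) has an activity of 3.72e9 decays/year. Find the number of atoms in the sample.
N = A/λ = 7.514e19 atoms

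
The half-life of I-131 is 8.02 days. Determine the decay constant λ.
λ = ln(2)/t½ = 0.08643 day⁻¹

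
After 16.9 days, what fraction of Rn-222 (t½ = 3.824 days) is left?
N/N₀ = (1/2)^(t/t½) = 0.04673 = 4.67%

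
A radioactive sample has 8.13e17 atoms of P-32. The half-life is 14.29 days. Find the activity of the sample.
A = λN = 3.944e16 decays/day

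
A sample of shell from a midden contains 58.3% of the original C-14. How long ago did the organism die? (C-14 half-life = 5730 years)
Age = t½ × log₂(1/ratio) = 4460 years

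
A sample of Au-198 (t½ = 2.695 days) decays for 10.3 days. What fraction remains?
N/N₀ = (1/2)^(t/t½) = 0.07071 = 7.07%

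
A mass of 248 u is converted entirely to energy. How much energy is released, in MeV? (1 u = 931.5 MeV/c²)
E = mc² = 2.31e5 MeV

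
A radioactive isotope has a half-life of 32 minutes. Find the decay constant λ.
λ = ln(2)/t½ = 0.02166 minute⁻¹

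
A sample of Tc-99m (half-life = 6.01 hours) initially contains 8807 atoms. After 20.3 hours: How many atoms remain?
N = N₀(1/2)^(t/t½) = 847.3 atoms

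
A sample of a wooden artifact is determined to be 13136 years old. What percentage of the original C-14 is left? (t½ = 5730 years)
N/N₀ = (1/2)^(t/t½) = 0.2041 = 20.4%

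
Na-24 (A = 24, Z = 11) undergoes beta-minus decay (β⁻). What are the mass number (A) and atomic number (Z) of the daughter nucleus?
Daughter: A = 24, Z = 12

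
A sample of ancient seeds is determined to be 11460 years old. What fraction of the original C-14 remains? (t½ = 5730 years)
N/N₀ = (1/2)^(t/t½) = 0.25 = 25%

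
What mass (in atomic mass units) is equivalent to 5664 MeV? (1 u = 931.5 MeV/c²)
m = E/c² = 6.081 u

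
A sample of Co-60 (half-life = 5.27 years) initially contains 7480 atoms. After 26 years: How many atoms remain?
N = N₀(1/2)^(t/t½) = 244.8 atoms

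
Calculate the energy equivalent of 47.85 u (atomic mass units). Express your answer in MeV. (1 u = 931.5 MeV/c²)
E = mc² = 44570 MeV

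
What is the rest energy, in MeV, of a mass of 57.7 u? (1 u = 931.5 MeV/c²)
E = mc² = 53750 MeV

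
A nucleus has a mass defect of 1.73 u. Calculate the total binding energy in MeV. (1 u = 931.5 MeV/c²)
B.E. = Δm × 931.5 = 1611 MeV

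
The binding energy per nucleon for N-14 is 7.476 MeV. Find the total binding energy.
B.E. = 7.476 × 14 = 104.7 MeV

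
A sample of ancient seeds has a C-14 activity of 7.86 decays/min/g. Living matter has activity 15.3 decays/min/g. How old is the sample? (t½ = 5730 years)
Age = t½ × log₂(A₀/A) = 5506 years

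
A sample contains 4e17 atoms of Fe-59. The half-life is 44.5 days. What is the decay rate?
A = λN = 6.231e15 decays/day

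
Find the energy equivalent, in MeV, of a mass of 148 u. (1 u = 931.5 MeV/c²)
E = mc² = 1.379e5 MeV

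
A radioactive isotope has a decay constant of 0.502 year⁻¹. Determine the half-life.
t½ = ln(2)/λ = 1.381 years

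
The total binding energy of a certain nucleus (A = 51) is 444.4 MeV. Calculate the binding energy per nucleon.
B.E./A = 444.4/51 = 8.714 MeV/nucleon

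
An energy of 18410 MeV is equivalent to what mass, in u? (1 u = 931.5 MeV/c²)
m = E/c² = 19.76 u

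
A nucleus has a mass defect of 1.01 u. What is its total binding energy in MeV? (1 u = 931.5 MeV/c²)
B.E. = Δm × 931.5 = 940.8 MeV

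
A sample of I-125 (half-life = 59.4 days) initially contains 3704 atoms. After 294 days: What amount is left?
N = N₀(1/2)^(t/t½) = 119.9 atoms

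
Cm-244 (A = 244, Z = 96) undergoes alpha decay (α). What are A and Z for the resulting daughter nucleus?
Daughter: A = 240, Z = 94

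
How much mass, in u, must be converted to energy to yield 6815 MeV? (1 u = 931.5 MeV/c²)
m = E/c² = 7.316 u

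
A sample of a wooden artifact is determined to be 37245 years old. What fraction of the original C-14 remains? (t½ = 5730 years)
N/N₀ = (1/2)^(t/t½) = 0.01105 = 1.1%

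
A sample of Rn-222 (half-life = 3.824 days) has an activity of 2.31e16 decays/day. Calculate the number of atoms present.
N = A/λ = 1.274e17 atoms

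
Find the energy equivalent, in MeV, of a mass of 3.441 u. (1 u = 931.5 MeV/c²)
E = mc² = 3205 MeV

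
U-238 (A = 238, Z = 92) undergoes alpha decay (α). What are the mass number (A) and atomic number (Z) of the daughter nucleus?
Daughter: A = 234, Z = 90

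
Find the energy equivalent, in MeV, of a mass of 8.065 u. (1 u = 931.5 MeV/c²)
E = mc² = 7513 MeV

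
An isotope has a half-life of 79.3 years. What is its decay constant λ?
λ = ln(2)/t½ = 0.008741 year⁻¹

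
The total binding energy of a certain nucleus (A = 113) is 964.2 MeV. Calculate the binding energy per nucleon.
B.E./A = 964.2/113 = 8.533 MeV/nucleon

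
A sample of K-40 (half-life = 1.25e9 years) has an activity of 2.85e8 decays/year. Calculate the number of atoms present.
N = A/λ = 5.14e17 atoms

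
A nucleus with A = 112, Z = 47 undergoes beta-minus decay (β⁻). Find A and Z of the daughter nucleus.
Daughter: A = 112, Z = 48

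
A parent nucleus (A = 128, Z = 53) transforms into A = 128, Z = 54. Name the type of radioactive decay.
ΔA = 0, ΔZ = +1 ⇒ beta-minus decay (β⁻)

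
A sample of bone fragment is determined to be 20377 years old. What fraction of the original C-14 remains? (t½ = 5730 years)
N/N₀ = (1/2)^(t/t½) = 0.08501 = 8.5%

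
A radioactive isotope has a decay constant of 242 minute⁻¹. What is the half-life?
t½ = ln(2)/λ = 0.002864 minutes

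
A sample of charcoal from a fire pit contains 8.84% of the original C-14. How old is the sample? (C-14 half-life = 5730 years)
Age = t½ × log₂(1/ratio) = 20050 years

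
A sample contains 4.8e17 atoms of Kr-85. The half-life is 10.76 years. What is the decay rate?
A = λN = 3.092e16 decays/year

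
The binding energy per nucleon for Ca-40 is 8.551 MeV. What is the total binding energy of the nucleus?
B.E. = 8.551 × 40 = 342 MeV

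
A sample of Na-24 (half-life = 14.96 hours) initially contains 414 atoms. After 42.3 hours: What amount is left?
N = N₀(1/2)^(t/t½) = 58.32 atoms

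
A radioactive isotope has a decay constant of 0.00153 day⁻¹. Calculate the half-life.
t½ = ln(2)/λ = 453 days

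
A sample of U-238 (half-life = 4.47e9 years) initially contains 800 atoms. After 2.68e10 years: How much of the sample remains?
N = N₀(1/2)^(t/t½) = 12.54 atoms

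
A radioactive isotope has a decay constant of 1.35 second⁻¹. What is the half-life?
t½ = ln(2)/λ = 0.5134 seconds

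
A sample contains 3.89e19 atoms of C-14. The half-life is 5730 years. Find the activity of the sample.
A = λN = 4.706e15 decays/year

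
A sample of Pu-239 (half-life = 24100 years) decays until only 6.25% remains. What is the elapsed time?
t = t½ × log₂(N₀/N) = 96400 years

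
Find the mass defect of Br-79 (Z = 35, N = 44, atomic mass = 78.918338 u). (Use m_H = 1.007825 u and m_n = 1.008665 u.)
Δm = Z·m_H + N·m_n − M = 0.7368 u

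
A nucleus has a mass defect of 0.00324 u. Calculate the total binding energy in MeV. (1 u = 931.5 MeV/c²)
B.E. = Δm × 931.5 = 3.018 MeV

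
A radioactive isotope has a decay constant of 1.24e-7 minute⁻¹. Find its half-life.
t½ = ln(2)/λ = 5.59e6 minutes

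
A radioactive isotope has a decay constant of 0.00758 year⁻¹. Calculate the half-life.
t½ = ln(2)/λ = 91.44 years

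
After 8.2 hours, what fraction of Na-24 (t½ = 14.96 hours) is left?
N/N₀ = (1/2)^(t/t½) = 0.6839 = 68.4%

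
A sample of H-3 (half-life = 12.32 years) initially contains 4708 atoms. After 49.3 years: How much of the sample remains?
N = N₀(1/2)^(t/t½) = 293.9 atoms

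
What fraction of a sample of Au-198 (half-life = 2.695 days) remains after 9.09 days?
N/N₀ = (1/2)^(t/t½) = 0.09653 = 9.65%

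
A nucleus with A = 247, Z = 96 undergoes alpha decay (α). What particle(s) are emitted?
α particle = ⁴₂He (2 protons + 2 neutrons)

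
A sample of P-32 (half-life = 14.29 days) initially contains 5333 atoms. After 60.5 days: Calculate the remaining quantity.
N = N₀(1/2)^(t/t½) = 283.5 atoms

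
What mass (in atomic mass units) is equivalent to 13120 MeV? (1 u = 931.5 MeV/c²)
m = E/c² = 14.08 u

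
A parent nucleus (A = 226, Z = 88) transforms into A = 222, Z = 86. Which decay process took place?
ΔA = -4, ΔZ = -2 ⇒ alpha decay (α)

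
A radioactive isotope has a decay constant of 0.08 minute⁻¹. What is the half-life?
t½ = ln(2)/λ = 8.664 minutes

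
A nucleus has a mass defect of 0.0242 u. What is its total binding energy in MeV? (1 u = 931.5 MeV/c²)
B.E. = Δm × 931.5 = 22.54 MeV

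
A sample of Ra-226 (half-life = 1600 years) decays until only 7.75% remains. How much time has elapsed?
t = t½ × log₂(N₀/N) = 5903 years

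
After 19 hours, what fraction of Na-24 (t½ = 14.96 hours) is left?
N/N₀ = (1/2)^(t/t½) = 0.4146 = 41.5%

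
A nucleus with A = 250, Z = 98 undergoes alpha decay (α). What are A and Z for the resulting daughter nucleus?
Daughter: A = 246, Z = 96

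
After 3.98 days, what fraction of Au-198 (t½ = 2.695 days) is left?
N/N₀ = (1/2)^(t/t½) = 0.3593 = 35.9%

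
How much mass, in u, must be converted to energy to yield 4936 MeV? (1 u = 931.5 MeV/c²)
m = E/c² = 5.299 u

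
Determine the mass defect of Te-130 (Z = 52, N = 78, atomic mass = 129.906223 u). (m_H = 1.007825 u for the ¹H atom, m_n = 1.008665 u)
Δm = Z·m_H + N·m_n − M = 1.177 u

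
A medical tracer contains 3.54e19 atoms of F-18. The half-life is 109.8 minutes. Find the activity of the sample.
A = λN = 2.235e17 decays/minute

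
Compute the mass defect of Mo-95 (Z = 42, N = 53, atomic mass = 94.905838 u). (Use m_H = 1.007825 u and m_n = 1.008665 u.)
Δm = Z·m_H + N·m_n − M = 0.8821 u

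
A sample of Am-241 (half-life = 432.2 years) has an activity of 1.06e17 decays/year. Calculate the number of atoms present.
N = A/λ = 6.609e19 atoms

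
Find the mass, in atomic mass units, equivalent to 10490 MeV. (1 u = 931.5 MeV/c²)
m = E/c² = 11.26 u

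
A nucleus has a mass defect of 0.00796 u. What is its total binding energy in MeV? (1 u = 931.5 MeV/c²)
B.E. = Δm × 931.5 = 7.415 MeV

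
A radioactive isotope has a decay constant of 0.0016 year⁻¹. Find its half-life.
t½ = ln(2)/λ = 433.2 years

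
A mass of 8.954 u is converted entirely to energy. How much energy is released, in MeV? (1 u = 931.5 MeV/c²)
E = mc² = 8341 MeV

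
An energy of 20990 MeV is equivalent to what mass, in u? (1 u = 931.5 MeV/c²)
m = E/c² = 22.53 u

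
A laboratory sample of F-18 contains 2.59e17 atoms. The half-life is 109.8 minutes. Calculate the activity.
A = λN = 1.635e15 decays/minute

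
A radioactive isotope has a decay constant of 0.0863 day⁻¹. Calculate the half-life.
t½ = ln(2)/λ = 8.032 days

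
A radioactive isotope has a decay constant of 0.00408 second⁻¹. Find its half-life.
t½ = ln(2)/λ = 169.9 seconds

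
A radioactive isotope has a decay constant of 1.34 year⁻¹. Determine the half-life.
t½ = ln(2)/λ = 0.5173 years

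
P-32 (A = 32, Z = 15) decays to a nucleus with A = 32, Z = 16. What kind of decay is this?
ΔA = 0, ΔZ = +1 ⇒ beta-minus decay (β⁻)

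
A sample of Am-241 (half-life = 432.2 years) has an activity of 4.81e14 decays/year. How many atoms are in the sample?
N = A/λ = 2.999e17 atoms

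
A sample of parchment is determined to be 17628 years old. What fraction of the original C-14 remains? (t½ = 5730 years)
N/N₀ = (1/2)^(t/t½) = 0.1185 = 11.9%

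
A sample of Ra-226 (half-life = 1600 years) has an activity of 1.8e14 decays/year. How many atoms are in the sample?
N = A/λ = 4.155e17 atoms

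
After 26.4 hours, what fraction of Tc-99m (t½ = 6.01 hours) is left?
N/N₀ = (1/2)^(t/t½) = 0.04761 = 4.76%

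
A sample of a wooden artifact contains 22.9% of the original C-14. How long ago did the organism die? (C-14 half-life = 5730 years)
Age = t½ × log₂(1/ratio) = 12190 years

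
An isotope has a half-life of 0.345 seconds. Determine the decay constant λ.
λ = ln(2)/t½ = 2.009 second⁻¹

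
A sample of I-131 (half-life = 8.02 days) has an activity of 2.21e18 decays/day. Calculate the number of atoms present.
N = A/λ = 2.557e19 atoms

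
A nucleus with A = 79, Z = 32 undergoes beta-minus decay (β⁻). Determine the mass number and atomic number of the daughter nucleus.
Daughter: A = 79, Z = 33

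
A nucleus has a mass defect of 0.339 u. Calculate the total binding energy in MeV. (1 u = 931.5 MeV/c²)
B.E. = Δm × 931.5 = 315.8 MeV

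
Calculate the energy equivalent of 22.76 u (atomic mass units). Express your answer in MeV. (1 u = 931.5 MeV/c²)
E = mc² = 21200 MeV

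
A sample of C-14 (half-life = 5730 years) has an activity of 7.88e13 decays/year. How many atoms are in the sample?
N = A/λ = 6.514e17 atoms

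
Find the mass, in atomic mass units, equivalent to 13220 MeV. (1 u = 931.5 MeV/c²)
m = E/c² = 14.19 u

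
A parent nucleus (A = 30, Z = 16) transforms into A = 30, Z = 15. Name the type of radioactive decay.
ΔA = 0, ΔZ = -1 ⇒ beta-plus decay (β⁺) or electron capture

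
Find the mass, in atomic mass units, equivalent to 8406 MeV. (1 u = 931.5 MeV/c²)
m = E/c² = 9.024 u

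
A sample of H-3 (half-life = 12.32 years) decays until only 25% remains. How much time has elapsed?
t = t½ × log₂(N₀/N) = 24.64 years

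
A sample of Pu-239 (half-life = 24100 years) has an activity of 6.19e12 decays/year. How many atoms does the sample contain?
N = A/λ = 2.152e17 atoms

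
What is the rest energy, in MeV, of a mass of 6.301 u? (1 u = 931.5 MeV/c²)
E = mc² = 5869 MeV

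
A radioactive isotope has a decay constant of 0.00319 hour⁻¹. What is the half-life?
t½ = ln(2)/λ = 217.3 hours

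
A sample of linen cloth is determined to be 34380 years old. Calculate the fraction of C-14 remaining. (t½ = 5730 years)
N/N₀ = (1/2)^(t/t½) = 0.01562 = 1.56%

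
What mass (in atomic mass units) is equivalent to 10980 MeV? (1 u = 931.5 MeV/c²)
m = E/c² = 11.79 u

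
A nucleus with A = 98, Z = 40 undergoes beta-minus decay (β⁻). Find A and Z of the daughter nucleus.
Daughter: A = 98, Z = 41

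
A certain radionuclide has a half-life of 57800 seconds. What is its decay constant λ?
λ = ln(2)/t½ = 1.199e-5 second⁻¹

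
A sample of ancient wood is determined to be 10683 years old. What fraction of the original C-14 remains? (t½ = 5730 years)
N/N₀ = (1/2)^(t/t½) = 0.2746 = 27.5%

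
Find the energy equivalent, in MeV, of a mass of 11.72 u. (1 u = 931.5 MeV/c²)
E = mc² = 10920 MeV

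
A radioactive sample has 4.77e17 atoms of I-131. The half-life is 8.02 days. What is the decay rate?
A = λN = 4.123e16 decays/day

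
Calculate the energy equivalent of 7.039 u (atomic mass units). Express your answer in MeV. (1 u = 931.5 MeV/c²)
E = mc² = 6557 MeV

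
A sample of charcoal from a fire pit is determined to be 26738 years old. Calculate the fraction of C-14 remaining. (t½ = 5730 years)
N/N₀ = (1/2)^(t/t½) = 0.03938 = 3.94%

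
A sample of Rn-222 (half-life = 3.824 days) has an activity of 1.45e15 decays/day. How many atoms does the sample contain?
N = A/λ = 7.999e15 atoms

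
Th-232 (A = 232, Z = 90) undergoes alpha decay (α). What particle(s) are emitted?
α particle = ⁴₂He (2 protons + 2 neutrons)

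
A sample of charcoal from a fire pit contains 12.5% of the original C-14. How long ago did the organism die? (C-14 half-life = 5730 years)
Age = t½ × log₂(1/ratio) = 17190 years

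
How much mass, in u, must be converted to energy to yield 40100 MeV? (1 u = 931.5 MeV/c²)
m = E/c² = 43.05 u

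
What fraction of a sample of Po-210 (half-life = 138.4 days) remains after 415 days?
N/N₀ = (1/2)^(t/t½) = 0.1251 = 12.5%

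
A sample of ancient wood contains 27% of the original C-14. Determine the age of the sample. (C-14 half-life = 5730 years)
Age = t½ × log₂(1/ratio) = 10820 years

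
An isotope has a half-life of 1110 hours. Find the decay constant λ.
λ = ln(2)/t½ = 6.245e-4 hour⁻¹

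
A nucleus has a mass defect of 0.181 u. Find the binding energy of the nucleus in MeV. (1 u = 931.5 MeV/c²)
B.E. = Δm × 931.5 = 168.6 MeV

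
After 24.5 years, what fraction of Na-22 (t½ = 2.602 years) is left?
N/N₀ = (1/2)^(t/t½) = 0.001464 = 0.146%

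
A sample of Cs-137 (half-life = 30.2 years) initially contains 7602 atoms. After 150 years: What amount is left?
N = N₀(1/2)^(t/t½) = 243.1 atoms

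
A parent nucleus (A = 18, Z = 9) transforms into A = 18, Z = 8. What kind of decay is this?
ΔA = 0, ΔZ = -1 ⇒ beta-plus decay (β⁺) or electron capture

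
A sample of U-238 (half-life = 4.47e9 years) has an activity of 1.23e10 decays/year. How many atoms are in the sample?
N = A/λ = 7.932e19 atoms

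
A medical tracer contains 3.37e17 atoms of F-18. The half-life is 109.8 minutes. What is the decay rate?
A = λN = 2.127e15 decays/minute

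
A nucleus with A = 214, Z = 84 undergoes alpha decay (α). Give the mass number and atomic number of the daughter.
Daughter: A = 210, Z = 82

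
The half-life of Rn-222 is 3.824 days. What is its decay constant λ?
λ = ln(2)/t½ = 0.1813 day⁻¹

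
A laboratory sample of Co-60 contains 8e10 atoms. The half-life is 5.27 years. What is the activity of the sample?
A = λN = 1.052e10 decays/year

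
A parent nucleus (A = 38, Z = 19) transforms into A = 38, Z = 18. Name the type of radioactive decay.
ΔA = 0, ΔZ = -1 ⇒ beta-plus decay (β⁺) or electron capture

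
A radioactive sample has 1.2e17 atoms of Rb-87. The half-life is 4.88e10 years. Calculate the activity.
A = λN = 1.704e6 decays/year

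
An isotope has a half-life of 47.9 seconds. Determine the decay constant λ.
λ = ln(2)/t½ = 0.01447 second⁻¹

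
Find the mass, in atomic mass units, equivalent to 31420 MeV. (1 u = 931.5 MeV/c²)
m = E/c² = 33.73 u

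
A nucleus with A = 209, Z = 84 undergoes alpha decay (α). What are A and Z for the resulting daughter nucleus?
Daughter: A = 205, Z = 82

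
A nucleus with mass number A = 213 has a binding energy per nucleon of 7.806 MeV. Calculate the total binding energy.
B.E. = 7.806 × 213 = 1663 MeV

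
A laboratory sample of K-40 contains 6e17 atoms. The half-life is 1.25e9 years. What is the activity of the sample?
A = λN = 3.327e8 decays/year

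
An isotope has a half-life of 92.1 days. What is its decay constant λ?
λ = ln(2)/t½ = 0.007526 day⁻¹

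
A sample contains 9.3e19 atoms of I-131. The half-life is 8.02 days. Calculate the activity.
A = λN = 8.038e18 decays/day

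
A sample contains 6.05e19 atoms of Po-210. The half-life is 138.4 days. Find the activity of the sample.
A = λN = 3.03e17 decays/day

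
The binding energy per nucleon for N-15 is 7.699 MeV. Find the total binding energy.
B.E. = 7.699 × 15 = 115.5 MeV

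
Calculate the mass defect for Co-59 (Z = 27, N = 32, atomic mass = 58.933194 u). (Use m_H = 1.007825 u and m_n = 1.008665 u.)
Δm = Z·m_H + N·m_n − M = 0.5554 u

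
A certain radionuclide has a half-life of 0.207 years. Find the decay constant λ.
λ = ln(2)/t½ = 3.349 year⁻¹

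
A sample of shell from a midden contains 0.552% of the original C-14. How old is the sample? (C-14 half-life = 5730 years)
Age = t½ × log₂(1/ratio) = 42980 years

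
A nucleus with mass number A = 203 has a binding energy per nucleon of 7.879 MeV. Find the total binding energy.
B.E. = 7.879 × 203 = 1599 MeV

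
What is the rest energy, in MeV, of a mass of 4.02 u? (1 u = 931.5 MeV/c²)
E = mc² = 3745 MeV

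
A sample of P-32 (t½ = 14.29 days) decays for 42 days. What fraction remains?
N/N₀ = (1/2)^(t/t½) = 0.1304 = 13%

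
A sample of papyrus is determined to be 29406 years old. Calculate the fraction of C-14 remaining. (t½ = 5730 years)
N/N₀ = (1/2)^(t/t½) = 0.02852 = 2.85%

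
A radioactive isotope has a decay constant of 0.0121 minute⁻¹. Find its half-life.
t½ = ln(2)/λ = 57.28 minutes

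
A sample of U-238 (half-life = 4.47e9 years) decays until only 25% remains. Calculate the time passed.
t = t½ × log₂(N₀/N) = 8.94e9 years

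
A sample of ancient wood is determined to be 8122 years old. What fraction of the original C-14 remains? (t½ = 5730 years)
N/N₀ = (1/2)^(t/t½) = 0.3744 = 37.4%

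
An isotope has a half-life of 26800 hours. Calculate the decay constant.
λ = ln(2)/t½ = 2.586e-5 hour⁻¹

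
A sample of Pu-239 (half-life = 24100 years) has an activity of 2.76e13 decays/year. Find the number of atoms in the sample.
N = A/λ = 9.596e17 atoms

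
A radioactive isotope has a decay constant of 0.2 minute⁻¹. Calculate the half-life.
t½ = ln(2)/λ = 3.466 minutes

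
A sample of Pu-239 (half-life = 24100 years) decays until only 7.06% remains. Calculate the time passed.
t = t½ × log₂(N₀/N) = 92160 years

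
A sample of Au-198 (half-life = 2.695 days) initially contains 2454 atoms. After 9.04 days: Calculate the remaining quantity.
N = N₀(1/2)^(t/t½) = 239.9 atoms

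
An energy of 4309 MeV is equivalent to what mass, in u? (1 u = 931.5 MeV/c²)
m = E/c² = 4.626 u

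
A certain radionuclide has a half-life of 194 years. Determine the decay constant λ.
λ = ln(2)/t½ = 0.003573 year⁻¹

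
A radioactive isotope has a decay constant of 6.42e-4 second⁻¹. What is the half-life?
t½ = ln(2)/λ = 1080 seconds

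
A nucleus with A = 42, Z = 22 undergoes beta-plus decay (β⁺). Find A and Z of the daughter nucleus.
Daughter: A = 42, Z = 21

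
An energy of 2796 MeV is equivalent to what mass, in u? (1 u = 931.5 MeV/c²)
m = E/c² = 3.002 u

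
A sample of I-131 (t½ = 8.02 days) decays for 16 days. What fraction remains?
N/N₀ = (1/2)^(t/t½) = 0.2509 = 25.1%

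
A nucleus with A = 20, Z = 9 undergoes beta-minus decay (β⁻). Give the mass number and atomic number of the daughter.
Daughter: A = 20, Z = 10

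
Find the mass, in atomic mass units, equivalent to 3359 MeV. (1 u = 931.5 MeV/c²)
m = E/c² = 3.606 u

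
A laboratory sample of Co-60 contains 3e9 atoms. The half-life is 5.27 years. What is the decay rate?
A = λN = 3.946e8 decays/year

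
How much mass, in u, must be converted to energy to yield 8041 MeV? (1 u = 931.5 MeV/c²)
m = E/c² = 8.632 u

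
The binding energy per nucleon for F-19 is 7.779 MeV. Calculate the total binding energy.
B.E. = 7.779 × 19 = 147.8 MeV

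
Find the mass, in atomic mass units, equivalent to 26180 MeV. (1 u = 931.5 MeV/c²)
m = E/c² = 28.11 u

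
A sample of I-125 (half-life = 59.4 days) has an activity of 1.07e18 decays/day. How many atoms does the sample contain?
N = A/λ = 9.169e19 atoms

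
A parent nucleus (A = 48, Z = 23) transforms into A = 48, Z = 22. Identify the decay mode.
ΔA = 0, ΔZ = -1 ⇒ beta-plus decay (β⁺) or electron capture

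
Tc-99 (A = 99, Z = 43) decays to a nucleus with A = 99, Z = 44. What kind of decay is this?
ΔA = 0, ΔZ = +1 ⇒ beta-minus decay (β⁻)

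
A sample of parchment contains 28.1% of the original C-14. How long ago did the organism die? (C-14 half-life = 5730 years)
Age = t½ × log₂(1/ratio) = 10490 years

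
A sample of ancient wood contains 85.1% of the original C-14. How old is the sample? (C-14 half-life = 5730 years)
Age = t½ × log₂(1/ratio) = 1334 years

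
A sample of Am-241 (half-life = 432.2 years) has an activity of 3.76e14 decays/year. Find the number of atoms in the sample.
N = A/λ = 2.344e17 atoms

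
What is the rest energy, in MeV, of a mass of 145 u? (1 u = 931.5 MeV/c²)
E = mc² = 1.351e5 MeV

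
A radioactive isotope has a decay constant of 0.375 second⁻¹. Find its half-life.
t½ = ln(2)/λ = 1.848 seconds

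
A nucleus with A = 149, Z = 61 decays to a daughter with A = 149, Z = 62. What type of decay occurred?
ΔA = 0, ΔZ = +1 ⇒ beta-minus decay (β⁻)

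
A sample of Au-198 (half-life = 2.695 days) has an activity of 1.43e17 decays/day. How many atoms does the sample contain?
N = A/λ = 5.56e17 atoms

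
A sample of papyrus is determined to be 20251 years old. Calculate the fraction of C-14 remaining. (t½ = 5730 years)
N/N₀ = (1/2)^(t/t½) = 0.08632 = 8.63%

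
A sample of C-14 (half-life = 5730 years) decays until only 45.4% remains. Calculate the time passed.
t = t½ × log₂(N₀/N) = 6528 years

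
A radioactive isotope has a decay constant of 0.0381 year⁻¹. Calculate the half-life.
t½ = ln(2)/λ = 18.19 years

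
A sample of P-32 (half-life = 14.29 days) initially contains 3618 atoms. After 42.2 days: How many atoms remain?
N = N₀(1/2)^(t/t½) = 467.2 atoms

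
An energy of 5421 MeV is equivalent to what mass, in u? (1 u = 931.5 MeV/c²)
m = E/c² = 5.82 u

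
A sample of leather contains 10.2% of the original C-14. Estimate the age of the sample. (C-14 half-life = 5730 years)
Age = t½ × log₂(1/ratio) = 18870 years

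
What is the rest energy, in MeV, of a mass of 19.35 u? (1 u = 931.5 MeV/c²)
E = mc² = 18020 MeV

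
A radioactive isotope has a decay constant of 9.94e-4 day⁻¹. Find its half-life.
t½ = ln(2)/λ = 697.3 days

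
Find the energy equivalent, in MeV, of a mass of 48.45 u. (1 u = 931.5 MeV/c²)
E = mc² = 45130 MeV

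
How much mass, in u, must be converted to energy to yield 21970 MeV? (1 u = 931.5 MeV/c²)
m = E/c² = 23.59 u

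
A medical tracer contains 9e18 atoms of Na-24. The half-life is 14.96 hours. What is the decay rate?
A = λN = 4.17e17 decays/hour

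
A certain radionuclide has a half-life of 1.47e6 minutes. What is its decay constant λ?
λ = ln(2)/t½ = 4.715e-7 minute⁻¹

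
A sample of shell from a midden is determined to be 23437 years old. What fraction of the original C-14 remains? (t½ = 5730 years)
N/N₀ = (1/2)^(t/t½) = 0.05871 = 5.87%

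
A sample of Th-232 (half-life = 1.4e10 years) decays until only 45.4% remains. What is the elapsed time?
t = t½ × log₂(N₀/N) = 1.595e10 years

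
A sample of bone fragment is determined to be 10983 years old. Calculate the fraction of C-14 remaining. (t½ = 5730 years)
N/N₀ = (1/2)^(t/t½) = 0.2648 = 26.5%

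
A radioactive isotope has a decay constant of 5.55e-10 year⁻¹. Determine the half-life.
t½ = ln(2)/λ = 1.249e9 years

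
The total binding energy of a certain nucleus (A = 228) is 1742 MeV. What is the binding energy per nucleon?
B.E./A = 1742/228 = 7.64 MeV/nucleon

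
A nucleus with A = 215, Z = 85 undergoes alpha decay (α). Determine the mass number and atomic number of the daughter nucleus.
Daughter: A = 211, Z = 83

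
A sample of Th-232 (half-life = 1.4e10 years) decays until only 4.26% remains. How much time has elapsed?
t = t½ × log₂(N₀/N) = 6.374e10 years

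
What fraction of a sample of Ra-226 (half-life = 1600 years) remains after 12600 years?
N/N₀ = (1/2)^(t/t½) = 0.00426 = 0.426%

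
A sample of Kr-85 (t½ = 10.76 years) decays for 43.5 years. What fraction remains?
N/N₀ = (1/2)^(t/t½) = 0.06068 = 6.07%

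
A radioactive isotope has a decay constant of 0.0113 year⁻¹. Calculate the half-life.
t½ = ln(2)/λ = 61.34 years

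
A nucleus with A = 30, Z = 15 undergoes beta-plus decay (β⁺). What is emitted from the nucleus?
β⁺: positron (e⁺) + neutrino (νₑ)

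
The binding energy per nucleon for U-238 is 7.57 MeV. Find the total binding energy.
B.E. = 7.57 × 238 = 1802 MeV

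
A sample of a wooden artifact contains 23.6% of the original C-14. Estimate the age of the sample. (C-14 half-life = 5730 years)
Age = t½ × log₂(1/ratio) = 11940 years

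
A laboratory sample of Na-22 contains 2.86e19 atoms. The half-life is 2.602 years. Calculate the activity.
A = λN = 7.619e18 decays/year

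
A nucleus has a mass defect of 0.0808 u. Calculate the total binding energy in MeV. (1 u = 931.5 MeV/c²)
B.E. = Δm × 931.5 = 75.27 MeV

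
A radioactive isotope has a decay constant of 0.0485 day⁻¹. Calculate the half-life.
t½ = ln(2)/λ = 14.29 days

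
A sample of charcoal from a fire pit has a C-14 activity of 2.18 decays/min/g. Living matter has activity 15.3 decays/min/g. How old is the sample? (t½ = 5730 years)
Age = t½ × log₂(A₀/A) = 16110 years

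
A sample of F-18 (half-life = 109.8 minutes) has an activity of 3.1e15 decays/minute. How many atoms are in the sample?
N = A/λ = 4.911e17 atoms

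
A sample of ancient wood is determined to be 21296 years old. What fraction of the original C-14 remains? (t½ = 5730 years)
N/N₀ = (1/2)^(t/t½) = 0.07607 = 7.61%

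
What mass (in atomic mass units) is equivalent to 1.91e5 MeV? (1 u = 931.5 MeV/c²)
m = E/c² = 205 u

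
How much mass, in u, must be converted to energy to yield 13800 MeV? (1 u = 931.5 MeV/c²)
m = E/c² = 14.81 u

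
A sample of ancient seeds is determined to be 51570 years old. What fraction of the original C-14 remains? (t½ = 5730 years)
N/N₀ = (1/2)^(t/t½) = 0.001953 = 0.195%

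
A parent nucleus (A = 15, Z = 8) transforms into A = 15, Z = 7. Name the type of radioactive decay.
ΔA = 0, ΔZ = -1 ⇒ beta-plus decay (β⁺) or electron capture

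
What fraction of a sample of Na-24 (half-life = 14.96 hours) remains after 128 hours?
N/N₀ = (1/2)^(t/t½) = 0.002657 = 0.266%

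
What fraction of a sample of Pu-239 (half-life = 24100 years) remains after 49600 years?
N/N₀ = (1/2)^(t/t½) = 0.2401 = 24%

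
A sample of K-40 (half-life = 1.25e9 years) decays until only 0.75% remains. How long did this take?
t = t½ × log₂(N₀/N) = 8.824e9 years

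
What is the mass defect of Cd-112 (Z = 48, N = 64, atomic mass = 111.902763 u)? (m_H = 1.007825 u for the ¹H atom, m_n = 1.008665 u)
Δm = Z·m_H + N·m_n − M = 1.027 u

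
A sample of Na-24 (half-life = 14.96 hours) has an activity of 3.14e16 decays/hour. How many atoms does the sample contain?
N = A/λ = 6.777e17 atoms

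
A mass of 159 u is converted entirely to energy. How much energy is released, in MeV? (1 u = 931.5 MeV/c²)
E = mc² = 1.481e5 MeV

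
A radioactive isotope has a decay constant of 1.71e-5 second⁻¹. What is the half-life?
t½ = ln(2)/λ = 40530 seconds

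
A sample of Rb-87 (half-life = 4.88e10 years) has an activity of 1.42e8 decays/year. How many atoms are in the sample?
N = A/λ = 9.997e18 atoms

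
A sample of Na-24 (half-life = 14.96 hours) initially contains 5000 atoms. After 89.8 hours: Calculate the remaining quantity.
N = N₀(1/2)^(t/t½) = 77.98 atoms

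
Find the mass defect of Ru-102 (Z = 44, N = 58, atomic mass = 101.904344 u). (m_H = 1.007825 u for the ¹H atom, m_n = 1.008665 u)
Δm = Z·m_H + N·m_n − M = 0.9425 u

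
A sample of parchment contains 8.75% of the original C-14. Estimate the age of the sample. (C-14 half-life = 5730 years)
Age = t½ × log₂(1/ratio) = 20140 years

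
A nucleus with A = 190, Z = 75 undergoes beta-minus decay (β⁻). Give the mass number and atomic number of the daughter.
Daughter: A = 190, Z = 76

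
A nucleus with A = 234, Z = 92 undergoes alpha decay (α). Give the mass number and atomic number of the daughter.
Daughter: A = 230, Z = 90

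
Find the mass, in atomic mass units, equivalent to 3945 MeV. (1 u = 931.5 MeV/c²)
m = E/c² = 4.235 u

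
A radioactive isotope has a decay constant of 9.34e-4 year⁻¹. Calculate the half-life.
t½ = ln(2)/λ = 742.1 years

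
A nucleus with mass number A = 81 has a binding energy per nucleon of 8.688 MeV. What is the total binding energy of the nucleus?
B.E. = 8.688 × 81 = 703.7 MeV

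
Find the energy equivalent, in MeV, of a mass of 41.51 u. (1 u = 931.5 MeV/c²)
E = mc² = 38670 MeV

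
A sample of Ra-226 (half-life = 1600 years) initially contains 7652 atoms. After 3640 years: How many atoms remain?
N = N₀(1/2)^(t/t½) = 1581 atoms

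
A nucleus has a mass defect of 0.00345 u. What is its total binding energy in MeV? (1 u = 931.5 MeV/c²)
B.E. = Δm × 931.5 = 3.214 MeV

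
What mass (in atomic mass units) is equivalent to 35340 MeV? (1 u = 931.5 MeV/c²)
m = E/c² = 37.94 u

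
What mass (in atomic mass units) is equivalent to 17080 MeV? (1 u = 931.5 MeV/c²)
m = E/c² = 18.34 u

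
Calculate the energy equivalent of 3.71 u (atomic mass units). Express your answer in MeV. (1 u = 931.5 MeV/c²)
E = mc² = 3456 MeV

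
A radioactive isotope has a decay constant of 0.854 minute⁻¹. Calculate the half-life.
t½ = ln(2)/λ = 0.8116 minutes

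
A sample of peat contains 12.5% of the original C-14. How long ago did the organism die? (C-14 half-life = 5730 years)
Age = t½ × log₂(1/ratio) = 17190 years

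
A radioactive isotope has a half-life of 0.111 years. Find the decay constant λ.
λ = ln(2)/t½ = 6.245 year⁻¹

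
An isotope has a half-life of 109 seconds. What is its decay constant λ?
λ = ln(2)/t½ = 0.006359 second⁻¹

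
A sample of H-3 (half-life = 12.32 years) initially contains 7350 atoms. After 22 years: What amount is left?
N = N₀(1/2)^(t/t½) = 2132 atoms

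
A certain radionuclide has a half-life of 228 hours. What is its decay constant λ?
λ = ln(2)/t½ = 0.00304 hour⁻¹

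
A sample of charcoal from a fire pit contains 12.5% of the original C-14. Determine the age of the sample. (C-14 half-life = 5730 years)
Age = t½ × log₂(1/ratio) = 17190 years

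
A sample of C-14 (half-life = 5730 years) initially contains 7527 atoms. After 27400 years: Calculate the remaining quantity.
N = N₀(1/2)^(t/t½) = 273.6 atoms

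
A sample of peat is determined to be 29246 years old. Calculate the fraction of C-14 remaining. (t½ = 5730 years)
N/N₀ = (1/2)^(t/t½) = 0.02908 = 2.91%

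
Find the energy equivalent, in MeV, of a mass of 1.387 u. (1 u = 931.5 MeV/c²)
E = mc² = 1292 MeV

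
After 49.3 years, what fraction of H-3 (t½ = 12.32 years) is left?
N/N₀ = (1/2)^(t/t½) = 0.06243 = 6.24%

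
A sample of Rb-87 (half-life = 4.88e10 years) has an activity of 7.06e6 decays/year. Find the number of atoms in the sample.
N = A/λ = 4.97e17 atoms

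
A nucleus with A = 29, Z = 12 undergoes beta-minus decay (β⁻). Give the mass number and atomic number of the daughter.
Daughter: A = 29, Z = 13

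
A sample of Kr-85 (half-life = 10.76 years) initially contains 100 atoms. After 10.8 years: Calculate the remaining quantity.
N = N₀(1/2)^(t/t½) = 49.87 atoms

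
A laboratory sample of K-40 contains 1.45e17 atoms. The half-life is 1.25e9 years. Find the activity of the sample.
A = λN = 8.041e7 decays/year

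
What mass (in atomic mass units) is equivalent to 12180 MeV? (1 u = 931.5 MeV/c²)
m = E/c² = 13.08 u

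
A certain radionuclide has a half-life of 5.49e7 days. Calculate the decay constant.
λ = ln(2)/t½ = 1.263e-8 day⁻¹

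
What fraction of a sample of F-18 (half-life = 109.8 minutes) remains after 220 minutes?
N/N₀ = (1/2)^(t/t½) = 0.2494 = 24.9%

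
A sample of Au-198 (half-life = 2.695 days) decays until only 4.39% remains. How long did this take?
t = t½ × log₂(N₀/N) = 12.15 days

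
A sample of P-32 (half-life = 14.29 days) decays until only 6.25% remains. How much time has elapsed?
t = t½ × log₂(N₀/N) = 57.16 days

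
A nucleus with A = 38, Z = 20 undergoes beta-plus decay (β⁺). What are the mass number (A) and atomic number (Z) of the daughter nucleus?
Daughter: A = 38, Z = 19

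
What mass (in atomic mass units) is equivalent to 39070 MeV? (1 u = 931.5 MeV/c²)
m = E/c² = 41.94 u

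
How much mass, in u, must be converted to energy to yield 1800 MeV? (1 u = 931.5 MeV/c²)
m = E/c² = 1.932 u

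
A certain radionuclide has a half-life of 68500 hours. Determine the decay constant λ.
λ = ln(2)/t½ = 1.012e-5 hour⁻¹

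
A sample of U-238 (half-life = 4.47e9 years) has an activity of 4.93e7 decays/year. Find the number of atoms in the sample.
N = A/λ = 3.179e17 atoms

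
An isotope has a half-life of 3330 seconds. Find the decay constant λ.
λ = ln(2)/t½ = 2.082e-4 second⁻¹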